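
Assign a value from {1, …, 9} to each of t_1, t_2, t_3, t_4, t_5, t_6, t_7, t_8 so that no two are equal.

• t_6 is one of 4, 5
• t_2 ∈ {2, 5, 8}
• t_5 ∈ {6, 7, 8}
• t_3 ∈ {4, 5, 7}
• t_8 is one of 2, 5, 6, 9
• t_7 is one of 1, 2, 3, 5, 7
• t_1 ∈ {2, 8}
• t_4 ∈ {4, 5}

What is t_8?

The 2 variables t_4 and t_6 are confined to {4, 5}, which locks those values in; drop them from t_2, t_3, t_7, t_8.
t_3's domain is down to {7}, so t_3 = 7. Eliminate 7 elsewhere: t_5, t_7.
The 2 variables t_1 and t_2 are confined to {2, 8}, which locks those values in; drop them from t_5, t_7, t_8.
t_5 has just one choice, so t_5 = 6. So t_8 can't be 6.
So t_8 = 9.

9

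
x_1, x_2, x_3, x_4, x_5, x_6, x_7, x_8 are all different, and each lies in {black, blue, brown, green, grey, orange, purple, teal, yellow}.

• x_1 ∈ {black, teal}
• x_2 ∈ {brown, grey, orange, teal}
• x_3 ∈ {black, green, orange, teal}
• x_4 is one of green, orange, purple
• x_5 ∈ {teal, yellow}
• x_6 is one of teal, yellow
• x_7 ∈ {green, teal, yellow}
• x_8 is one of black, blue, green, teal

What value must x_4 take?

purple

x_5 and x_6 between them cover only {teal, yellow} — a naked pair. Remove those values from x_1, x_2, x_3, x_7, x_8.
That leaves x_1 = black. So x_3, x_8 can't be black.
x_7 has just one choice, so x_7 = green. Remove green from x_3, x_4, x_8.
x_8 has just one choice, so x_8 = blue.
x_3 must be orange (only option left). Eliminate orange elsewhere: x_2, x_4.
So x_4 = purple.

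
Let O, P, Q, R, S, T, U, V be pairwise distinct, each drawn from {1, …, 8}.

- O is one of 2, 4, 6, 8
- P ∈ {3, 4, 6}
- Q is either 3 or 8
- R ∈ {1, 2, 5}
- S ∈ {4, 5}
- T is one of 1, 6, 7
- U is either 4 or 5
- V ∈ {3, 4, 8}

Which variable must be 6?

P

The 8 variables together cover exactly {1, 2, 3, 4, 5, 6, 7, 8} — 8 values for 8 variables — and 7 appears only in T's list, so T = 7.
The 7 still-open variables draw from only 7 values {1, 2, 3, 4, 5, 6, 8}, so each is used; only R can be 1, hence R = 1.
Among the 6 still-open variables, 2 fits only O (and all 6 values in {2, 3, 4, 5, 6, 8} must be used), so O = 2.
The 5 still-open variables together cover exactly {3, 4, 5, 6, 8} — 5 values for 5 variables — and 6 appears only in P's list, so P = 6.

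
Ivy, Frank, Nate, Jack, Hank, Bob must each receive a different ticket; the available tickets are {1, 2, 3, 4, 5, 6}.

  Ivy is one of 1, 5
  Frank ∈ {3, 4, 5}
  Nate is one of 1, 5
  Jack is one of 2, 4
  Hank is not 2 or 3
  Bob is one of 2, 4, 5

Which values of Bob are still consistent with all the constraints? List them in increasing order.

The 6 variables together cover exactly {1, 2, 3, 4, 5, 6} — 6 values for 6 variables — and 3 appears only in Frank's list, so Frank = 3.
The 5 still-open variables together cover exactly {1, 2, 4, 5, 6} — 5 values for 5 variables — and 6 appears only in Hank's list, so Hank = 6.
Ivy and Nate share exactly the 2 values {1, 5}; by pigeonhole those values go to them, so strike 1, 5 from Bob.
No further eliminations apply; Bob can still be any of 2, 4.

2, 4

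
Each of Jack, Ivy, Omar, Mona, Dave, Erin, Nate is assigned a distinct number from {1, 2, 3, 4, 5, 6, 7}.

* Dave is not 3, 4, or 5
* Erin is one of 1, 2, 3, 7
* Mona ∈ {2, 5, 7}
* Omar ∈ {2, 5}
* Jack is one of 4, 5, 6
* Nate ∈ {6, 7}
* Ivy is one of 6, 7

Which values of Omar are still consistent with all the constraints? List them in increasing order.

Among the 7 variables, 3 fits only Erin (and all 7 values in {1, 2, 3, 4, 5, 6, 7} must be used), so Erin = 3.
The 6 still-open variables together cover exactly {1, 2, 4, 5, 6, 7} — 6 values for 6 variables — and 1 appears only in Dave's list, so Dave = 1.
The 5 still-open variables together cover exactly {2, 4, 5, 6, 7} — 5 values for 5 variables — and 4 appears only in Jack's list, so Jack = 4.
Ivy and Nate share exactly the 2 values {6, 7}; by pigeonhole those values go to them, so strike 6, 7 from Mona.
No further eliminations apply; Omar can still be any of 2, 5.

2, 5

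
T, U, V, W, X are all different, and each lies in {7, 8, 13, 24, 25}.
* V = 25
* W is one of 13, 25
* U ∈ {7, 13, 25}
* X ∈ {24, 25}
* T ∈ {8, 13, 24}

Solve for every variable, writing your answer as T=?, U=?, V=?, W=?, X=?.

T=8, U=7, V=25, W=13, X=24

V must be 25 (only option left). Eliminate 25 elsewhere: U, W, X.
W has just one choice, so W = 13. So T, U can't be 13.
X's domain is down to {24}, so X = 24. So T can't be 24.
That leaves T = 8.
That leaves U = 7.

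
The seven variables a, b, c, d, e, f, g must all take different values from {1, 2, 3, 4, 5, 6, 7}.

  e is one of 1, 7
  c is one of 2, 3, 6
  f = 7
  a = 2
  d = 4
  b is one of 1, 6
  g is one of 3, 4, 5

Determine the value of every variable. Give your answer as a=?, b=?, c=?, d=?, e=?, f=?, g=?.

a=2, b=6, c=3, d=4, e=1, f=7, g=5

a's domain is down to {2}, so a = 2. So c can't be 2.
d's domain is down to {4}, so d = 4. So g can't be 4.
f's domain is down to {7}, so f = 7. Remove 7 from e.
e must be 1 (only option left). So b can't be 1.
b must be 6 (only option left). Remove 6 from c.
c's domain is down to {3}, so c = 3. Strike 3 from g.
That leaves g = 5.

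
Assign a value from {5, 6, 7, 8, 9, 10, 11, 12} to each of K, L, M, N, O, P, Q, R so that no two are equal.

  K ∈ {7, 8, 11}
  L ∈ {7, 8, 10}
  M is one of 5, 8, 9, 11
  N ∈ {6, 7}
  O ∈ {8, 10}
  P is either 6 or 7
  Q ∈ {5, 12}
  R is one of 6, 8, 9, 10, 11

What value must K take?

The 8 variables together cover exactly {5, 6, 7, 8, 9, 10, 11, 12} — 8 values for 8 variables — and 12 appears only in Q's list, so Q = 12.
The 7 still-open variables together cover exactly {5, 6, 7, 8, 9, 10, 11} — 7 values for 7 variables — and 5 appears only in M's list, so M = 5.
The 6 still-open variables together cover exactly {6, 7, 8, 9, 10, 11} — 6 values for 6 variables — and 9 appears only in R's list, so R = 9.
Among the 5 still-open variables, 11 fits only K (and all 5 values in {6, 7, 8, 10, 11} must be used), so K = 11.

11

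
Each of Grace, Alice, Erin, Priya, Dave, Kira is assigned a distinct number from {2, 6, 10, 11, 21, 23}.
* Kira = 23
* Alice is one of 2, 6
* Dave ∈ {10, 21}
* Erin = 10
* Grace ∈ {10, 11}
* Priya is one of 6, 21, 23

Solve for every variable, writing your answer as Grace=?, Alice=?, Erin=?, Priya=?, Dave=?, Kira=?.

Grace=11, Alice=2, Erin=10, Priya=6, Dave=21, Kira=23

Erin's domain is down to {10}, so Erin = 10. Strike 10 from Grace, Dave.
That leaves Dave = 21. Remove 21 from Priya.
Kira must be 23 (only option left). So Priya can't be 23.
Grace has just one choice, so Grace = 11.
Priya must be 6 (only option left). Remove 6 from Alice.
Alice has just one choice, so Alice = 2.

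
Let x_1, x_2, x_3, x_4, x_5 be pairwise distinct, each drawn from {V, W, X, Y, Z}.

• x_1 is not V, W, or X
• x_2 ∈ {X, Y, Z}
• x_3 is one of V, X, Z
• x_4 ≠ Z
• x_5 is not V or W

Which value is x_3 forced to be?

The 5 variables together cover exactly {V, W, X, Y, Z} — 5 values for 5 variables — and W appears only in x_4's list, so x_4 = W.
Among the 4 still-open variables, V fits only x_3 (and all 4 values in {V, X, Y, Z} must be used), so x_3 = V.

V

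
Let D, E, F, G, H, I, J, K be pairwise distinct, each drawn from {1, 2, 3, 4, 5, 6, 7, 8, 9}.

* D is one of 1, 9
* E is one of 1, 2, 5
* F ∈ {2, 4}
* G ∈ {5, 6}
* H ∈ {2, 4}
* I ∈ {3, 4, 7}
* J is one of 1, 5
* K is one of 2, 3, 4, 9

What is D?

9

Among the 8 variables, 6 fits only G (and all 8 values in {1, 2, 3, 4, 5, 6, 7, 9} must be used), so G = 6.
Among the 7 still-open variables, 7 fits only I (and all 7 values in {1, 2, 3, 4, 5, 7, 9} must be used), so I = 7.
The 6 still-open variables draw from only 6 values {1, 2, 3, 4, 5, 9}, so each is used; only K can be 3, hence K = 3.
The 5 still-open variables draw from only 5 values {1, 2, 4, 5, 9}, so each is used; only D can be 9, hence D = 9.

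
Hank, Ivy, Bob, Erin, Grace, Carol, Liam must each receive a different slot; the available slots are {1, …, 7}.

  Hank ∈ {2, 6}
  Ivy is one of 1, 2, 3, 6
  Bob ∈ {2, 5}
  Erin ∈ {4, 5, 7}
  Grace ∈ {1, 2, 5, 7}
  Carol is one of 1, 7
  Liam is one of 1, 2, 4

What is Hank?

Among the 7 variables, 3 fits only Ivy (and all 7 values in {1, 2, 3, 4, 5, 6, 7} must be used), so Ivy = 3.
The 6 still-open variables together cover exactly {1, 2, 4, 5, 6, 7} — 6 values for 6 variables — and 6 appears only in Hank's list, so Hank = 6.

6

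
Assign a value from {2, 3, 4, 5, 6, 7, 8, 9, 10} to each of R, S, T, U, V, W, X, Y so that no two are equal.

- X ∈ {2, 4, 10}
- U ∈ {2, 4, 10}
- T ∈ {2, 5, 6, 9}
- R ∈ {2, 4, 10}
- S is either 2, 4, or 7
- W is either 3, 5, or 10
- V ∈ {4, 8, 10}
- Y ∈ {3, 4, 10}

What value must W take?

5

R, U, X between them cover only {2, 4, 10} — a naked triple. Remove those values from S, T, V, W, Y.
S must be 7 (only option left).
V's domain is down to {8}, so V = 8.
Y has just one choice, so Y = 3. Strike 3 from W.
So W = 5.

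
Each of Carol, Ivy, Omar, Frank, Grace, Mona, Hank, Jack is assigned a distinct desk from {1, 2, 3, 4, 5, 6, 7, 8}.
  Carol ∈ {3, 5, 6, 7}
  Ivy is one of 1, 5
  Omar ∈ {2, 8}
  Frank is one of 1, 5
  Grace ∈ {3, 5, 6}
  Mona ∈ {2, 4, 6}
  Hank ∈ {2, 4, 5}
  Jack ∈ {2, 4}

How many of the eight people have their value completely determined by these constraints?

Among the 8 variables, 7 fits only Carol (and all 8 values in {1, 2, 3, 4, 5, 6, 7, 8} must be used), so Carol = 7.
The 7 still-open variables together cover exactly {1, 2, 3, 4, 5, 6, 8} — 7 values for 7 variables — and 3 appears only in Grace's list, so Grace = 3.
The 6 still-open variables together cover exactly {1, 2, 4, 5, 6, 8} — 6 values for 6 variables — and 6 appears only in Mona's list, so Mona = 6.
Among the 5 still-open variables, 8 fits only Omar (and all 5 values in {1, 2, 4, 5, 8} must be used), so Omar = 8.
Ivy and Frank share exactly the 2 values {1, 5}; by pigeonhole those values go to them, so strike 1, 5 from Hank.
Determined: Carol=7, Omar=8, Grace=3, Mona=6. The other people each still have more than one consistent value. That makes 4.

4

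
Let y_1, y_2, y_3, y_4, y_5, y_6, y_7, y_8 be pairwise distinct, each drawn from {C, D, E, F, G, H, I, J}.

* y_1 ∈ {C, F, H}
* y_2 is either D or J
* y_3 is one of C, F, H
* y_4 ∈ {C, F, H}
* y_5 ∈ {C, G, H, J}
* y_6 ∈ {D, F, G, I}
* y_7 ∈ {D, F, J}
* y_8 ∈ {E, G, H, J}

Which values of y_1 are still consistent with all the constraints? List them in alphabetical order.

C, F, H

Among the 8 variables, E fits only y_8 (and all 8 values in {C, D, E, F, G, H, I, J} must be used), so y_8 = E.
Among the 7 still-open variables, I fits only y_6 (and all 7 values in {C, D, F, G, H, I, J} must be used), so y_6 = I.
The 6 still-open variables together cover exactly {C, D, F, G, H, J} — 6 values for 6 variables — and G appears only in y_5's list, so y_5 = G.
The 3 variables y_1, y_3, y_4 are confined to {C, F, H}, which locks those values in; drop them from y_7.
No further eliminations apply; y_1 can still be any of C, F, H.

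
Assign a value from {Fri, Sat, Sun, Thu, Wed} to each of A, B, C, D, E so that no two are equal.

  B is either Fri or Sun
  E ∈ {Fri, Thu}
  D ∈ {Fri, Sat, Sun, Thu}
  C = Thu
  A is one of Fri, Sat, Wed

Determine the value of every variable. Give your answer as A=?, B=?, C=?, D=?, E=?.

A=Wed, B=Sun, C=Thu, D=Sat, E=Fri

C must be Thu (only option left). Remove Thu from D, E.
E has just one choice, so E = Fri. So A, B, D can't be Fri.
B's domain is down to {Sun}, so B = Sun. So D can't be Sun.
D must be Sat (only option left). Strike Sat from A.
That leaves A = Wed.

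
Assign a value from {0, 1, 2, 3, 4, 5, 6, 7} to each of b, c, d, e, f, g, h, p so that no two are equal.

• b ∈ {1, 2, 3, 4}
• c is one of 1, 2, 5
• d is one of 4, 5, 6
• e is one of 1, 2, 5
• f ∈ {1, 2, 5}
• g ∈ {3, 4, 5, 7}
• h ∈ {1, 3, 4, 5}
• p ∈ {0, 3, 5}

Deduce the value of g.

7

The 8 variables draw from only 8 values {0, 1, 2, 3, 4, 5, 6, 7}, so each is used; only p can be 0, hence p = 0.
The 7 still-open variables draw from only 7 values {1, 2, 3, 4, 5, 6, 7}, so each is used; only d can be 6, hence d = 6.
The 6 still-open variables together cover exactly {1, 2, 3, 4, 5, 7} — 6 values for 6 variables — and 7 appears only in g's list, so g = 7.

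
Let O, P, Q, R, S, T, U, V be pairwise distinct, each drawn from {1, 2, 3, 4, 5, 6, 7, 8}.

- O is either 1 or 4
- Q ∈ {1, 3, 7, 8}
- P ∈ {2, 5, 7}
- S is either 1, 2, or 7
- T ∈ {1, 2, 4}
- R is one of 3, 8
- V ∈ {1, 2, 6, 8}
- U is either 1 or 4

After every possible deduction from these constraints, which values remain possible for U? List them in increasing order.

Among the 8 variables, 5 fits only P (and all 8 values in {1, 2, 3, 4, 5, 6, 7, 8} must be used), so P = 5.
Among the 7 still-open variables, 6 fits only V (and all 7 values in {1, 2, 3, 4, 6, 7, 8} must be used), so V = 6.
The 2 variables O and U are confined to {1, 4}, which locks those values in; drop them from Q, S, T.
T must be 2 (only option left). Strike 2 from S.
That leaves S = 7. Strike 7 from Q.
No further eliminations apply; U can still be any of 1, 4.

1, 4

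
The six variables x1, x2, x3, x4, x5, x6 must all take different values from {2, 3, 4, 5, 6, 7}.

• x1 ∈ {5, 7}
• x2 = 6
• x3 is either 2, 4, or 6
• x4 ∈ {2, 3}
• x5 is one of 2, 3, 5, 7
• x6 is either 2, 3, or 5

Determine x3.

x2 must be 6 (only option left). Eliminate 6 elsewhere: x3.
The 5 still-open variables draw from only 5 values {2, 3, 4, 5, 7}, so each is used; only x3 can be 4, hence x3 = 4.

4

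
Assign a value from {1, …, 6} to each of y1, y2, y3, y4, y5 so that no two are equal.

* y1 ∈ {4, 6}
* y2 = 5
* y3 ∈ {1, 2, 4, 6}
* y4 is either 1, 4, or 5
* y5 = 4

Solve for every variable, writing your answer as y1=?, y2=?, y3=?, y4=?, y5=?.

y2 must be 5 (only option left). Remove 5 from y4.
That leaves y5 = 4. So y1, y3, y4 can't be 4.
That leaves y1 = 6. Remove 6 from y3.
y4 must be 1 (only option left). Eliminate 1 elsewhere: y3.
y3's domain is down to {2}, so y3 = 2.

y1=6, y2=5, y3=2, y4=1, y5=4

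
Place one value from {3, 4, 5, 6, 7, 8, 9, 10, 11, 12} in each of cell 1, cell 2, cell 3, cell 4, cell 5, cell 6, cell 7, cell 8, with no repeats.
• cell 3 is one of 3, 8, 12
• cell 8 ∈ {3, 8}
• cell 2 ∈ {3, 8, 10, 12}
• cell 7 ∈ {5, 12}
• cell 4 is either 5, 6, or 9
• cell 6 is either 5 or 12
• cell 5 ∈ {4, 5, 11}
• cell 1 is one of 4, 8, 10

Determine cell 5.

cell 6 and cell 7 share exactly the 2 values {5, 12}; by pigeonhole those values go to them, so strike 5, 12 from cell 2, cell 3, cell 4, cell 5.
cell 3 and cell 8 share exactly the 2 values {3, 8}; by pigeonhole those values go to them, so strike 3, 8 from cell 1, cell 2.
That leaves cell 2 = 10. So cell 1 can't be 10.
cell 1 has just one choice, so cell 1 = 4. So cell 5 can't be 4.
So cell 5 = 11.

11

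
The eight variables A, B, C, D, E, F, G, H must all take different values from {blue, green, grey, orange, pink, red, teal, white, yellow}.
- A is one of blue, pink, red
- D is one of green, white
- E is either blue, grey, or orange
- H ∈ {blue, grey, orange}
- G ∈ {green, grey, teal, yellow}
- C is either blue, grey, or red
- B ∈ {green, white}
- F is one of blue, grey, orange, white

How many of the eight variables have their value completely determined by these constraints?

B and D between them cover only {green, white} — a naked pair. Remove those values from F, G.
E, F, H between them cover only {blue, grey, orange} — a naked triple. Remove those values from A, C, G.
That leaves C = red. So A can't be red.
A has just one choice, so A = pink.
Determined: A=pink, C=red. The other variables each still have more than one consistent value. That makes 2.

2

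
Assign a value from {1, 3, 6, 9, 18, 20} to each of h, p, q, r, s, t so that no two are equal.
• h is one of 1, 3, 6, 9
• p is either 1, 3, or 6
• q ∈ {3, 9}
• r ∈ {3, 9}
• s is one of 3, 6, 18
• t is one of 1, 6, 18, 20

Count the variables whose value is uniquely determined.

Among the 6 variables, 20 fits only t (and all 6 values in {1, 3, 6, 9, 18, 20} must be used), so t = 20.
The 5 still-open variables draw from only 5 values {1, 3, 6, 9, 18}, so each is used; only s can be 18, hence s = 18.
q and r share exactly the 2 values {3, 9}; by pigeonhole those values go to them, so strike 3, 9 from h, p.
Determined: s=18, t=20. The other variables each still have more than one consistent value. That makes 2.

2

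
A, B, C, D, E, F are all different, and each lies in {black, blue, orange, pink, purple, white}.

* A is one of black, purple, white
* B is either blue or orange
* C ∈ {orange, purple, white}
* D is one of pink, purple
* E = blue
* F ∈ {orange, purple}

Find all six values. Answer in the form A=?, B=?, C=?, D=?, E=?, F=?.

E must be blue (only option left). Eliminate blue elsewhere: B.
B must be orange (only option left). Remove orange from C, F.
F has just one choice, so F = purple. Strike purple from A, C, D.
C has just one choice, so C = white. Eliminate white elsewhere: A.
D has just one choice, so D = pink.
That leaves A = black.

A=black, B=orange, C=white, D=pink, E=blue, F=purple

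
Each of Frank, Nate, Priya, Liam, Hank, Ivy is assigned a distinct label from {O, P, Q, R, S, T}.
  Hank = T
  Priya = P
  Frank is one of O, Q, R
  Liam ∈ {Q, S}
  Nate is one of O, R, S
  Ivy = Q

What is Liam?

Priya must be P (only option left).
Hank must be T (only option left).
Ivy must be Q (only option left). Eliminate Q elsewhere: Frank, Liam.
So Liam = S.

S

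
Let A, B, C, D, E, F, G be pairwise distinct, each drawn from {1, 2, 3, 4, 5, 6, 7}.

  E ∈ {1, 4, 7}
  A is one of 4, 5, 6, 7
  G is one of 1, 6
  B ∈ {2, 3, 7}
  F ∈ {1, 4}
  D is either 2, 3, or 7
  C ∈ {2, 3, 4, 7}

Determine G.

6

The 7 variables together cover exactly {1, 2, 3, 4, 5, 6, 7} — 7 values for 7 variables — and 5 appears only in A's list, so A = 5.
The 6 still-open variables draw from only 6 values {1, 2, 3, 4, 6, 7}, so each is used; only G can be 6, hence G = 6.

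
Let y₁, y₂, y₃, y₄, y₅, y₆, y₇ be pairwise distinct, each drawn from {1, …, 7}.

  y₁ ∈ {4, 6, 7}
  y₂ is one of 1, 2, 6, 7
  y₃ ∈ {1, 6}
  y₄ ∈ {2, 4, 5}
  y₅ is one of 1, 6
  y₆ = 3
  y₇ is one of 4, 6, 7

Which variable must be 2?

y₂

y₆ has just one choice, so y₆ = 3.
Among the 6 still-open variables, 5 fits only y₄ (and all 6 values in {1, 2, 4, 5, 6, 7} must be used), so y₄ = 5.
The 5 still-open variables draw from only 5 values {1, 2, 4, 6, 7}, so each is used; only y₂ can be 2, hence y₂ = 2.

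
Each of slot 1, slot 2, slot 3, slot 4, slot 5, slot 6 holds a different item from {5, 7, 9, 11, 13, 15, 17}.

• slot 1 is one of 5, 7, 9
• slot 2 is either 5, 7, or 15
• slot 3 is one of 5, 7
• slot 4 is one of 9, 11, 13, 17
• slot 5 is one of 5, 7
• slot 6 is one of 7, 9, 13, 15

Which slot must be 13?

slot 3 and slot 5 share exactly the 2 values {5, 7}; by pigeonhole those values go to them, so strike 5, 7 from slot 1, slot 2, slot 6.
slot 1 has just one choice, so slot 1 = 9. Strike 9 from slot 4, slot 6.
slot 2 must be 15 (only option left). So slot 6 can't be 15.
So 13 goes to slot 6.

slot 6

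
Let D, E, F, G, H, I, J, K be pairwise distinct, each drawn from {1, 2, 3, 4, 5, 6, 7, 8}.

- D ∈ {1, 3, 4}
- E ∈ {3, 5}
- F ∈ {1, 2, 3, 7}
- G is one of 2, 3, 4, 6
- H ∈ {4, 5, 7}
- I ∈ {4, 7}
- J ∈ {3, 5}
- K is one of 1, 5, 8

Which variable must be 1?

D

The 8 variables together cover exactly {1, 2, 3, 4, 5, 6, 7, 8} — 8 values for 8 variables — and 6 appears only in G's list, so G = 6.
The 7 still-open variables together cover exactly {1, 2, 3, 4, 5, 7, 8} — 7 values for 7 variables — and 2 appears only in F's list, so F = 2.
Among the 6 still-open variables, 8 fits only K (and all 6 values in {1, 3, 4, 5, 7, 8} must be used), so K = 8.
The 5 still-open variables together cover exactly {1, 3, 4, 5, 7} — 5 values for 5 variables — and 1 appears only in D's list, so D = 1.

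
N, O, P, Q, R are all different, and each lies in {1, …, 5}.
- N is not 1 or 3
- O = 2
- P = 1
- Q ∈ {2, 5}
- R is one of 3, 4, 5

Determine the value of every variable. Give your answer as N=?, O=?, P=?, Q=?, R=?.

N=4, O=2, P=1, Q=5, R=3

O has just one choice, so O = 2. Eliminate 2 elsewhere: N, Q.
That leaves P = 1.
Q's domain is down to {5}, so Q = 5. Eliminate 5 elsewhere: N, R.
N has just one choice, so N = 4. Eliminate 4 elsewhere: R.
R's domain is down to {3}, so R = 3.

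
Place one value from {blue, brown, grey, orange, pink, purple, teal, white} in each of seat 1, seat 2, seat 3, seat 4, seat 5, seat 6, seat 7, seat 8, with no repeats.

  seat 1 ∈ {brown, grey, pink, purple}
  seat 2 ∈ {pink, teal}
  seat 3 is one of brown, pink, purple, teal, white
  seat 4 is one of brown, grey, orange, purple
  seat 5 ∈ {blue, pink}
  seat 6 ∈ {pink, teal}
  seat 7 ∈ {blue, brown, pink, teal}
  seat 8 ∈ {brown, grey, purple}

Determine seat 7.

brown

The 8 variables draw from only 8 values {blue, brown, grey, orange, pink, purple, teal, white}, so each is used; only seat 4 can be orange, hence seat 4 = orange.
The 7 still-open variables draw from only 7 values {blue, brown, grey, pink, purple, teal, white}, so each is used; only seat 3 can be white, hence seat 3 = white.
The 2 variables seat 2 and seat 6 are confined to {pink, teal}, which locks those values in; drop them from seat 1, seat 5, seat 7.
seat 5 has just one choice, so seat 5 = blue. So seat 7 can't be blue.
So seat 7 = brown.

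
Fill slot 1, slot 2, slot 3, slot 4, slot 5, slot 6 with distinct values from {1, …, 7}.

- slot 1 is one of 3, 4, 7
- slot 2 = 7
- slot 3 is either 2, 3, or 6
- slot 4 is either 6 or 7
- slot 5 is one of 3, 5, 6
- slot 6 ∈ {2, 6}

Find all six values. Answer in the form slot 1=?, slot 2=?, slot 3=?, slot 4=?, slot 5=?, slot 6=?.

slot 1=4, slot 2=7, slot 3=3, slot 4=6, slot 5=5, slot 6=2

slot 2's domain is down to {7}, so slot 2 = 7. Strike 7 from slot 1, slot 4.
slot 4 has just one choice, so slot 4 = 6. Remove 6 from slot 3, slot 5, slot 6.
That leaves slot 6 = 2. Strike 2 from slot 3.
slot 3's domain is down to {3}, so slot 3 = 3. So slot 1, slot 5 can't be 3.
That leaves slot 5 = 5.
slot 1 has just one choice, so slot 1 = 4.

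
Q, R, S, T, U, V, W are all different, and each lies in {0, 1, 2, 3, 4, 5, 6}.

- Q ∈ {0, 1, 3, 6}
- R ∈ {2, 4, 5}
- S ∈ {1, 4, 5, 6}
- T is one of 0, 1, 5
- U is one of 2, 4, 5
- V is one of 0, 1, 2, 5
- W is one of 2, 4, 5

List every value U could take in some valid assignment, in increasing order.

2, 4, 5

The 7 variables draw from only 7 values {0, 1, 2, 3, 4, 5, 6}, so each is used; only Q can be 3, hence Q = 3.
The 6 still-open variables together cover exactly {0, 1, 2, 4, 5, 6} — 6 values for 6 variables — and 6 appears only in S's list, so S = 6.
R, U, W share exactly the 3 values {2, 4, 5}; by pigeonhole those values go to them, so strike 2, 4, 5 from T, V.
No further eliminations apply; U can still be any of 2, 4, 5.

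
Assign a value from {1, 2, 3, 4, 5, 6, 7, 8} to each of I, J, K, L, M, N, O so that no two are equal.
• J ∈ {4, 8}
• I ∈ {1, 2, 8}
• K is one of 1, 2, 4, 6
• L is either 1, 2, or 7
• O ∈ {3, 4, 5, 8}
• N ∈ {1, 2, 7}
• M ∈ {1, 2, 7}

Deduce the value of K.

6

The 3 variables L, M, N are confined to {1, 2, 7}, which locks those values in; drop them from I, K.
I has just one choice, so I = 8. So J, O can't be 8.
That leaves J = 4. So K, O can't be 4.
So K = 6.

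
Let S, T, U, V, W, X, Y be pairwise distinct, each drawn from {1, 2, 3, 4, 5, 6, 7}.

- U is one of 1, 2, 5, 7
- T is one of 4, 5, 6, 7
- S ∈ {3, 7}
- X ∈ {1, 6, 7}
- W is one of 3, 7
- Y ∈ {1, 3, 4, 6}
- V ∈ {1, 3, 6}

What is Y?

4

Among the 7 variables, 2 fits only U (and all 7 values in {1, 2, 3, 4, 5, 6, 7} must be used), so U = 2.
Among the 6 still-open variables, 5 fits only T (and all 6 values in {1, 3, 4, 5, 6, 7} must be used), so T = 5.
Among the 5 still-open variables, 4 fits only Y (and all 5 values in {1, 3, 4, 6, 7} must be used), so Y = 4.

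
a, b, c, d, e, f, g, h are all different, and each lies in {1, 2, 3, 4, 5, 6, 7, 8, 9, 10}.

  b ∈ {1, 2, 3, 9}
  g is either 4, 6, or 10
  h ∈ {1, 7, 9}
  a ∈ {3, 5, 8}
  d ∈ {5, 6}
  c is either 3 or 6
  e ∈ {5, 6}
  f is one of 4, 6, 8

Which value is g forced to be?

10

d and e between them cover only {5, 6} — a naked pair. Remove those values from a, c, f, g.
c's domain is down to {3}, so c = 3. Strike 3 from a, b.
a has just one choice, so a = 8. Eliminate 8 elsewhere: f.
f has just one choice, so f = 4. Strike 4 from g.
So g = 10.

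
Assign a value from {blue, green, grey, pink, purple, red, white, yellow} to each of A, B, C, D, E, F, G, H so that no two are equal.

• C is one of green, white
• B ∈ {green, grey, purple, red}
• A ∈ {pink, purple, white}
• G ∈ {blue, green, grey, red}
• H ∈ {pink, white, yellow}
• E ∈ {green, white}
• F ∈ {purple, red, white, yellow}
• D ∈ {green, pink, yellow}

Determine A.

purple

The 8 variables draw from only 8 values {blue, green, grey, pink, purple, red, white, yellow}, so each is used; only G can be blue, hence G = blue.
Among the 7 still-open variables, grey fits only B (and all 7 values in {green, grey, pink, purple, red, white, yellow} must be used), so B = grey.
The 6 still-open variables draw from only 6 values {green, pink, purple, red, white, yellow}, so each is used; only F can be red, hence F = red.
Among the 5 still-open variables, purple fits only A (and all 5 values in {green, pink, purple, white, yellow} must be used), so A = purple.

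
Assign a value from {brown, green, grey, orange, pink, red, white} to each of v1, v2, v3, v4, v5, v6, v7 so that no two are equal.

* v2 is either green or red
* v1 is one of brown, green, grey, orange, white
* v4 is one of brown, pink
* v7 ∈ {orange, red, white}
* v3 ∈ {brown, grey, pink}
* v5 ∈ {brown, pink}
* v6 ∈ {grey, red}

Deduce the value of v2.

green

v4 and v5 share exactly the 2 values {brown, pink}; by pigeonhole those values go to them, so strike brown, pink from v1, v3.
v3 must be grey (only option left). Eliminate grey elsewhere: v1, v6.
v6 has just one choice, so v6 = red. Eliminate red elsewhere: v2, v7.
So v2 = green.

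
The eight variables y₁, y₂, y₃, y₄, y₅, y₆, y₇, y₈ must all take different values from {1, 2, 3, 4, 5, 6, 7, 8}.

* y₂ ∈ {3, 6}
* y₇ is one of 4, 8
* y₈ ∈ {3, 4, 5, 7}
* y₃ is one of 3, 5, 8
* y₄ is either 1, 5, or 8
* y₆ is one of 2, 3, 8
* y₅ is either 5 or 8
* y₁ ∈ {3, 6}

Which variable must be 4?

y₇

The 8 variables together cover exactly {1, 2, 3, 4, 5, 6, 7, 8} — 8 values for 8 variables — and 1 appears only in y₄'s list, so y₄ = 1.
The 7 still-open variables draw from only 7 values {2, 3, 4, 5, 6, 7, 8}, so each is used; only y₆ can be 2, hence y₆ = 2.
Among the 6 still-open variables, 7 fits only y₈ (and all 6 values in {3, 4, 5, 6, 7, 8} must be used), so y₈ = 7.
Among the 5 still-open variables, 4 fits only y₇ (and all 5 values in {3, 4, 5, 6, 8} must be used), so y₇ = 4.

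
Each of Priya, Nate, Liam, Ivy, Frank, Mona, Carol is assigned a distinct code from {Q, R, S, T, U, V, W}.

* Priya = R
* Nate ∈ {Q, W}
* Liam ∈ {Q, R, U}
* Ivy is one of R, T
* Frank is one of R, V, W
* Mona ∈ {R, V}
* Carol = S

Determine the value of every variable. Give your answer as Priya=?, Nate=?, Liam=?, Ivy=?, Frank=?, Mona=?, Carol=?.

Priya=R, Nate=Q, Liam=U, Ivy=T, Frank=W, Mona=V, Carol=S

Priya must be R (only option left). Eliminate R elsewhere: Liam, Ivy, Frank, Mona.
That leaves Ivy = T.
That leaves Mona = V. Eliminate V elsewhere: Frank.
Carol has just one choice, so Carol = S.
That leaves Frank = W. So Nate can't be W.
That leaves Nate = Q. So Liam can't be Q.
That leaves Liam = U.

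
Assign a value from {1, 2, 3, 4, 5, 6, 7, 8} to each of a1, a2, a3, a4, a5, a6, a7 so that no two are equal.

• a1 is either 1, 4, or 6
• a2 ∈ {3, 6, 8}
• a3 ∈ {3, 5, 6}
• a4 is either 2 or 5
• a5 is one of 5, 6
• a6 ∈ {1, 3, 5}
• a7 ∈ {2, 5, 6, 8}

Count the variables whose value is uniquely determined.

The 7 variables together cover exactly {1, 2, 3, 4, 5, 6, 8} — 7 values for 7 variables — and 4 appears only in a1's list, so a1 = 4.
Among the 6 still-open variables, 1 fits only a6 (and all 6 values in {1, 2, 3, 5, 6, 8} must be used), so a6 = 1.
Determined: a1=4, a6=1. The other variables each still have more than one consistent value. That makes 2.

2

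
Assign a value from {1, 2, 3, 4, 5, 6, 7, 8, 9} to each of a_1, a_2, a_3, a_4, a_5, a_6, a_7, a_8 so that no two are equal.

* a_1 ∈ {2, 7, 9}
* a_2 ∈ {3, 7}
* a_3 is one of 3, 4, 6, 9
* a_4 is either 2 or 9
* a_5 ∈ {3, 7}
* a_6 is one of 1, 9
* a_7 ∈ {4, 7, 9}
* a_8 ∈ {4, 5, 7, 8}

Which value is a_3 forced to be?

6

The 2 variables a_2 and a_5 are confined to {3, 7}, which locks those values in; drop them from a_1, a_3, a_7, a_8.
The 2 variables a_1 and a_4 are confined to {2, 9}, which locks those values in; drop them from a_3, a_6, a_7.
a_6 must be 1 (only option left).
a_7 has just one choice, so a_7 = 4. Eliminate 4 elsewhere: a_3, a_8.
So a_3 = 6.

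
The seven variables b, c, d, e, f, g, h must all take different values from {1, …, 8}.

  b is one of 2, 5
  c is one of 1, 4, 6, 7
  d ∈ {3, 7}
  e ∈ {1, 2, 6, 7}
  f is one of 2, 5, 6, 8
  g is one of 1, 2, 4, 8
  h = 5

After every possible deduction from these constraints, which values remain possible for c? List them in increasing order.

h must be 5 (only option left). Eliminate 5 elsewhere: b, f.
b has just one choice, so b = 2. Remove 2 from e, f, g.
No further eliminations apply; c can still be any of 1, 4, 6, 7.

1, 4, 6, 7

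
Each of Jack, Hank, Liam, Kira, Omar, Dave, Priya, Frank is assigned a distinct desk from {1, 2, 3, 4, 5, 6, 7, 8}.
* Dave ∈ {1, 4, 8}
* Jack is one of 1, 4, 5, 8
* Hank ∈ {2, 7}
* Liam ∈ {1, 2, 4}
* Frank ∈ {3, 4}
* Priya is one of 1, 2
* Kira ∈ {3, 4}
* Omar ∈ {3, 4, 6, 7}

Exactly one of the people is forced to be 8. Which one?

The 8 variables together cover exactly {1, 2, 3, 4, 5, 6, 7, 8} — 8 values for 8 variables — and 5 appears only in Jack's list, so Jack = 5.
The 7 still-open variables draw from only 7 values {1, 2, 3, 4, 6, 7, 8}, so each is used; only Omar can be 6, hence Omar = 6.
Among the 6 still-open variables, 7 fits only Hank (and all 6 values in {1, 2, 3, 4, 7, 8} must be used), so Hank = 7.
The 5 still-open variables together cover exactly {1, 2, 3, 4, 8} — 5 values for 5 variables — and 8 appears only in Dave's list, so Dave = 8.

Dave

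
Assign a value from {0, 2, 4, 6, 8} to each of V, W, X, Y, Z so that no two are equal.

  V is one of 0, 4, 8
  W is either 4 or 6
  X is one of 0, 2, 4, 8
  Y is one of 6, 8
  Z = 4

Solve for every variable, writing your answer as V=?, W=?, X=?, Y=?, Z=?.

Z's domain is down to {4}, so Z = 4. Eliminate 4 elsewhere: V, W, X.
W has just one choice, so W = 6. Eliminate 6 elsewhere: Y.
Y has just one choice, so Y = 8. Remove 8 from V, X.
V must be 0 (only option left). Strike 0 from X.
X has just one choice, so X = 2.

V=0, W=6, X=2, Y=8, Z=4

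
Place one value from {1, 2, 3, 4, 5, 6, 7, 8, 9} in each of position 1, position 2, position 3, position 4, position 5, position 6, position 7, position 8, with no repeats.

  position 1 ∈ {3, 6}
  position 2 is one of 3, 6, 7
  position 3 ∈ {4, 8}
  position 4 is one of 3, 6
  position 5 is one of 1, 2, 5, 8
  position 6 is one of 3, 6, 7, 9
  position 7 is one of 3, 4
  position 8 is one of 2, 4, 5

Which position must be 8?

The 2 variables position 1 and position 4 are confined to {3, 6}, which locks those values in; drop them from position 2, position 6, position 7.
position 2 must be 7 (only option left). Strike 7 from position 6.
position 6 has just one choice, so position 6 = 9.
position 7 must be 4 (only option left). Remove 4 from position 3, position 8.
So 8 goes to position 3.

position 3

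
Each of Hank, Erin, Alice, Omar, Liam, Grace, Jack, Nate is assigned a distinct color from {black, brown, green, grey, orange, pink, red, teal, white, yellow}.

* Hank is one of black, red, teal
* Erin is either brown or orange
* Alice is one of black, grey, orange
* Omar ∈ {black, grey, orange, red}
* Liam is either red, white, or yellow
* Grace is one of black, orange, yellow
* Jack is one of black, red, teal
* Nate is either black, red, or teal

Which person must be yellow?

The 8 variables together cover exactly {black, brown, grey, orange, red, teal, white, yellow} — 8 values for 8 variables — and brown appears only in Erin's list, so Erin = brown.
The 7 still-open variables draw from only 7 values {black, grey, orange, red, teal, white, yellow}, so each is used; only Liam can be white, hence Liam = white.
Among the 6 still-open variables, yellow fits only Grace (and all 6 values in {black, grey, orange, red, teal, yellow} must be used), so Grace = yellow.

Grace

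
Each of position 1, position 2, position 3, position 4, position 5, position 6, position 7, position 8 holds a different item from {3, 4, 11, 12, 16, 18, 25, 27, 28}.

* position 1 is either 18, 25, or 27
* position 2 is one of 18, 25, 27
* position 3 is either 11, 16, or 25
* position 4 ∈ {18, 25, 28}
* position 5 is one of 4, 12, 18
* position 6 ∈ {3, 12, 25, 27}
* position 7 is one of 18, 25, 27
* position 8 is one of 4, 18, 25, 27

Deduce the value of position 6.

3

position 1, position 2, position 7 between them cover only {18, 25, 27} — a naked triple. Remove those values from position 3, position 4, position 5, position 6, position 8.
position 4 must be 28 (only option left).
position 8's domain is down to {4}, so position 8 = 4. Remove 4 from position 5.
position 5 has just one choice, so position 5 = 12. Remove 12 from position 6.
So position 6 = 3.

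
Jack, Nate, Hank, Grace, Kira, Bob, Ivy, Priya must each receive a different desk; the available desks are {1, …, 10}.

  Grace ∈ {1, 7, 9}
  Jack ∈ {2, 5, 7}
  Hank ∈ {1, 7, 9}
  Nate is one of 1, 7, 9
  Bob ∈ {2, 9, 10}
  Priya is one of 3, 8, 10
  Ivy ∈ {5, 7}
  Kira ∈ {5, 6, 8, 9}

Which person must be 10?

Bob

Nate, Hank, Grace share exactly the 3 values {1, 7, 9}; by pigeonhole those values go to them, so strike 1, 7, 9 from Jack, Kira, Bob, Ivy.
That leaves Ivy = 5. Strike 5 from Jack, Kira.
Jack's domain is down to {2}, so Jack = 2. Eliminate 2 elsewhere: Bob.
So 10 goes to Bob.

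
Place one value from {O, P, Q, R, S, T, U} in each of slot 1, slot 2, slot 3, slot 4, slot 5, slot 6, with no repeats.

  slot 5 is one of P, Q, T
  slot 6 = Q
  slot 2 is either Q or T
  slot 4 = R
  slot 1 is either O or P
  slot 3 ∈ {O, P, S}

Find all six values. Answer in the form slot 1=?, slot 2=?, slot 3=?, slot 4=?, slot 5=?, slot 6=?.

slot 4's domain is down to {R}, so slot 4 = R.
slot 6 must be Q (only option left). Remove Q from slot 2, slot 5.
slot 2's domain is down to {T}, so slot 2 = T. Strike T from slot 5.
slot 5 must be P (only option left). Strike P from slot 1, slot 3.
slot 1's domain is down to {O}, so slot 1 = O. So slot 3 can't be O.
slot 3 must be S (only option left).

slot 1=O, slot 2=T, slot 3=S, slot 4=R, slot 5=P, slot 6=Q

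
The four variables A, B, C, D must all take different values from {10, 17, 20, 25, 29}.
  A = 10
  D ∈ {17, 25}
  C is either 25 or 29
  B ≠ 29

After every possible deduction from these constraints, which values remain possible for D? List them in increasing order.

17, 25

A has just one choice, so A = 10. Strike 10 from B.
No further eliminations apply; D can still be any of 17, 25.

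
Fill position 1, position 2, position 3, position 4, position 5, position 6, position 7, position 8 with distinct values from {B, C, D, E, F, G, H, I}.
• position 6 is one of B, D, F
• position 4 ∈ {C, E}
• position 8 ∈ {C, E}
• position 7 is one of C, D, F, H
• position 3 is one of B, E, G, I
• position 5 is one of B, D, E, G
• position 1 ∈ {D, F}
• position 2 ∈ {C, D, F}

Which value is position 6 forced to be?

B

The 8 variables together cover exactly {B, C, D, E, F, G, H, I} — 8 values for 8 variables — and H appears only in position 7's list, so position 7 = H.
The 7 still-open variables draw from only 7 values {B, C, D, E, F, G, I}, so each is used; only position 3 can be I, hence position 3 = I.
The 6 still-open variables draw from only 6 values {B, C, D, E, F, G}, so each is used; only position 5 can be G, hence position 5 = G.
The 5 still-open variables draw from only 5 values {B, C, D, E, F}, so each is used; only position 6 can be B, hence position 6 = B.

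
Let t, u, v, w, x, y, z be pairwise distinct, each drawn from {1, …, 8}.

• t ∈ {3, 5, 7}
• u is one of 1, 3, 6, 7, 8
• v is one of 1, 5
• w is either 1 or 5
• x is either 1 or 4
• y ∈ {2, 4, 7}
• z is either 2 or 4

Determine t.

The 2 variables v and w are confined to {1, 5}, which locks those values in; drop them from t, u, x.
That leaves x = 4. Eliminate 4 elsewhere: y, z.
That leaves z = 2. Remove 2 from y.
y must be 7 (only option left). Eliminate 7 elsewhere: t, u.
So t = 3.

3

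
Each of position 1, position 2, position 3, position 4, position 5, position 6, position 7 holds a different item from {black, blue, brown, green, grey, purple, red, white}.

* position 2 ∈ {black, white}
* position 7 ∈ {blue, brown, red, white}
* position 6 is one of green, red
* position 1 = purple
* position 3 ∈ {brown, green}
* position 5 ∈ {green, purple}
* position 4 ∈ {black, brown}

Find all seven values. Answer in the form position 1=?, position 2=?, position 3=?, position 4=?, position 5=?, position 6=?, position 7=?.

position 1's domain is down to {purple}, so position 1 = purple. Eliminate purple elsewhere: position 5.
position 5 has just one choice, so position 5 = green. Eliminate green elsewhere: position 3, position 6.
position 6's domain is down to {red}, so position 6 = red. Eliminate red elsewhere: position 7.
position 3 has just one choice, so position 3 = brown. So position 4, position 7 can't be brown.
position 4 has just one choice, so position 4 = black. Eliminate black elsewhere: position 2.
position 2's domain is down to {white}, so position 2 = white. Remove white from position 7.
position 7 must be blue (only option left).

position 1=purple, position 2=white, position 3=brown, position 4=black, position 5=green, position 6=red, position 7=blue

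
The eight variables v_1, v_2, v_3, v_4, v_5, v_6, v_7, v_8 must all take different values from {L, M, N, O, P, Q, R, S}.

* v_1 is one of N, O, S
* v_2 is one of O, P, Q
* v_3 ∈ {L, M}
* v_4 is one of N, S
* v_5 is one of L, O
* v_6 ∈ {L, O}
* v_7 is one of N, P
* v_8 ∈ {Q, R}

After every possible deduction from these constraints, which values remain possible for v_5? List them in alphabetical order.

Among the 8 variables, M fits only v_3 (and all 8 values in {L, M, N, O, P, Q, R, S} must be used), so v_3 = M.
Among the 7 still-open variables, R fits only v_8 (and all 7 values in {L, N, O, P, Q, R, S} must be used), so v_8 = R.
Among the 6 still-open variables, Q fits only v_2 (and all 6 values in {L, N, O, P, Q, S} must be used), so v_2 = Q.
Among the 5 still-open variables, P fits only v_7 (and all 5 values in {L, N, O, P, S} must be used), so v_7 = P.
v_5 and v_6 between them cover only {L, O} — a naked pair. Remove those values from v_1.
No further eliminations apply; v_5 can still be any of L, O.

L, O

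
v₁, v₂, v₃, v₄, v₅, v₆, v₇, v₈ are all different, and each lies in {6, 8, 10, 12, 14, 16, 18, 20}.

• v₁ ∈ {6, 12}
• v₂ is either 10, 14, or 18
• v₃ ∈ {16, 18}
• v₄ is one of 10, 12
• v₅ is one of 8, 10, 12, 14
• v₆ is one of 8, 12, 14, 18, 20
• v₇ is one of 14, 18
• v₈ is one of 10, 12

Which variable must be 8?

v₅

The 8 variables together cover exactly {6, 8, 10, 12, 14, 16, 18, 20} — 8 values for 8 variables — and 6 appears only in v₁'s list, so v₁ = 6.
The 7 still-open variables draw from only 7 values {8, 10, 12, 14, 16, 18, 20}, so each is used; only v₃ can be 16, hence v₃ = 16.
The 6 still-open variables draw from only 6 values {8, 10, 12, 14, 18, 20}, so each is used; only v₆ can be 20, hence v₆ = 20.
Among the 5 still-open variables, 8 fits only v₅ (and all 5 values in {8, 10, 12, 14, 18} must be used), so v₅ = 8.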